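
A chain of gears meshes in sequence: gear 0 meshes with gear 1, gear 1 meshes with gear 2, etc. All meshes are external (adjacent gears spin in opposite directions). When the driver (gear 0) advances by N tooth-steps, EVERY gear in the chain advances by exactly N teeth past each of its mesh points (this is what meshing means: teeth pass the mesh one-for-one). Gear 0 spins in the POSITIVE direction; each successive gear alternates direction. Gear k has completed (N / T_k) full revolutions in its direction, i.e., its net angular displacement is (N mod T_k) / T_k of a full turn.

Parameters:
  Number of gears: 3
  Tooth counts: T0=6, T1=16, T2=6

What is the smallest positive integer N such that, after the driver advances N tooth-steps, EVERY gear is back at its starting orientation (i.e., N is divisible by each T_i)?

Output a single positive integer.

Answer: 48

Derivation:
Gear k returns to start when N is a multiple of T_k.
All gears at start simultaneously when N is a common multiple of [6, 16, 6]; the smallest such N is lcm(6, 16, 6).
Start: lcm = T0 = 6
Fold in T1=16: gcd(6, 16) = 2; lcm(6, 16) = 6 * 16 / 2 = 96 / 2 = 48
Fold in T2=6: gcd(48, 6) = 6; lcm(48, 6) = 48 * 6 / 6 = 288 / 6 = 48
Full cycle length = 48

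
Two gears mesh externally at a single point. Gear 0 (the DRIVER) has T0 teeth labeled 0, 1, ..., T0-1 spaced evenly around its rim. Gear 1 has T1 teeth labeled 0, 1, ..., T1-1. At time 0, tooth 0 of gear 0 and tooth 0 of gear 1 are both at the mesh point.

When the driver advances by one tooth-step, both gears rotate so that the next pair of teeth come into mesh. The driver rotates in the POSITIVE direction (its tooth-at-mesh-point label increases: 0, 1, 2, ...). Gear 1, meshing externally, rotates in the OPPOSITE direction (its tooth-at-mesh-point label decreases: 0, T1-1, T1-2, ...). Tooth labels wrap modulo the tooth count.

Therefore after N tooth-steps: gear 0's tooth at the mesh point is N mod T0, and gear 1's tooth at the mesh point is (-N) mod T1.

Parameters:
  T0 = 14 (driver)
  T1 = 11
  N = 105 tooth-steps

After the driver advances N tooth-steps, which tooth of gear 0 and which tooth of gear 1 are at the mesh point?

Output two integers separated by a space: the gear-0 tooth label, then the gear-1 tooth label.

Gear 0 (driver, T0=14): tooth at mesh = N mod T0
  105 = 7 * 14 + 7, so 105 mod 14 = 7
  gear 0 tooth = 7
Gear 1 (driven, T1=11): tooth at mesh = (-N) mod T1
  105 = 9 * 11 + 6, so 105 mod 11 = 6
  (-105) mod 11 = (-6) mod 11 = 11 - 6 = 5
Mesh after 105 steps: gear-0 tooth 7 meets gear-1 tooth 5

Answer: 7 5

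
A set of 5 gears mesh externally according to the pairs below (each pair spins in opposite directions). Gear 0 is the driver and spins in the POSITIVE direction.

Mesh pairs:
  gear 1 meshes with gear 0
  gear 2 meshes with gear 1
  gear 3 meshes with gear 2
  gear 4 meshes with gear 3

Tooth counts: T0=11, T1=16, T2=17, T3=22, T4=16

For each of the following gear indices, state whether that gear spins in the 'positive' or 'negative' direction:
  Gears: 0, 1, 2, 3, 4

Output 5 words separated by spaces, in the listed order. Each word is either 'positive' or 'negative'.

Answer: positive negative positive negative positive

Derivation:
Gear 0 (driver): positive (depth 0)
  gear 1: meshes with gear 0 -> depth 1 -> negative (opposite of gear 0)
  gear 2: meshes with gear 1 -> depth 2 -> positive (opposite of gear 1)
  gear 3: meshes with gear 2 -> depth 3 -> negative (opposite of gear 2)
  gear 4: meshes with gear 3 -> depth 4 -> positive (opposite of gear 3)
Queried indices 0, 1, 2, 3, 4 -> positive, negative, positive, negative, positive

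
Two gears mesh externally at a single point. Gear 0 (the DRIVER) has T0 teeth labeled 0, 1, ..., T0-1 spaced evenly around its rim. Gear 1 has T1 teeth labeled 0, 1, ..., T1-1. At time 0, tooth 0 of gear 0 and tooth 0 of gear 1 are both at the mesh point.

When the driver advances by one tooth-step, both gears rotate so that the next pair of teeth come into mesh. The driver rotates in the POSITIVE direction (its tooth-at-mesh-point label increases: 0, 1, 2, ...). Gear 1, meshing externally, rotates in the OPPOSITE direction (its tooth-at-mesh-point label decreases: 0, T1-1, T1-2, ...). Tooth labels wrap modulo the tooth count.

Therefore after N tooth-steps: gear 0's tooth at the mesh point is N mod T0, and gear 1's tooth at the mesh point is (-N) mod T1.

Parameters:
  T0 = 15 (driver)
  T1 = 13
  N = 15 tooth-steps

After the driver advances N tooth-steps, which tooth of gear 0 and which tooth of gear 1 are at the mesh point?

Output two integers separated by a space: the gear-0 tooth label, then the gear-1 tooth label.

Answer: 0 11

Derivation:
Gear 0 (driver, T0=15): tooth at mesh = N mod T0
  15 = 1 * 15 + 0, so 15 mod 15 = 0
  gear 0 tooth = 0
Gear 1 (driven, T1=13): tooth at mesh = (-N) mod T1
  15 = 1 * 13 + 2, so 15 mod 13 = 2
  (-15) mod 13 = (-2) mod 13 = 13 - 2 = 11
Mesh after 15 steps: gear-0 tooth 0 meets gear-1 tooth 11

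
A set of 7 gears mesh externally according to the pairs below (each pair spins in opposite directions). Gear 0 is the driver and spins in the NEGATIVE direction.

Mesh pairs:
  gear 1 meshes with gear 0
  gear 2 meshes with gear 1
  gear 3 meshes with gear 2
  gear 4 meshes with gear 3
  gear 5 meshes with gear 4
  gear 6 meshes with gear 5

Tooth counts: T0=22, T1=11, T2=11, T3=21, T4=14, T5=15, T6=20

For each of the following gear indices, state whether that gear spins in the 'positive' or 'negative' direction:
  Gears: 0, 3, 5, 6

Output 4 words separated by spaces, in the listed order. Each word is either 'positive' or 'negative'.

Gear 0 (driver): negative (depth 0)
  gear 1: meshes with gear 0 -> depth 1 -> positive (opposite of gear 0)
  gear 2: meshes with gear 1 -> depth 2 -> negative (opposite of gear 1)
  gear 3: meshes with gear 2 -> depth 3 -> positive (opposite of gear 2)
  gear 4: meshes with gear 3 -> depth 4 -> negative (opposite of gear 3)
  gear 5: meshes with gear 4 -> depth 5 -> positive (opposite of gear 4)
  gear 6: meshes with gear 5 -> depth 6 -> negative (opposite of gear 5)
Queried indices 0, 3, 5, 6 -> negative, positive, positive, negative

Answer: negative positive positive negative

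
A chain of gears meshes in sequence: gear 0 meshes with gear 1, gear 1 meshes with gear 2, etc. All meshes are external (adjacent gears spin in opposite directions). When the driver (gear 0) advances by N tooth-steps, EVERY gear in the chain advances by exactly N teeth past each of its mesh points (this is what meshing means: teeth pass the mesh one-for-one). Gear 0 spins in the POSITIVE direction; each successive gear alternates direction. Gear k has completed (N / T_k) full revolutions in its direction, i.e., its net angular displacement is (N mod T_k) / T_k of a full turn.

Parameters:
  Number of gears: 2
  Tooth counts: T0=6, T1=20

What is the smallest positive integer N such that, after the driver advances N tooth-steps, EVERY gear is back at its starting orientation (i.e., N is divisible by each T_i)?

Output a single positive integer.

Gear k returns to start when N is a multiple of T_k.
All gears at start simultaneously when N is a common multiple of [6, 20]; the smallest such N is lcm(6, 20).
Start: lcm = T0 = 6
Fold in T1=20: gcd(6, 20) = 2; lcm(6, 20) = 6 * 20 / 2 = 120 / 2 = 60
Full cycle length = 60

Answer: 60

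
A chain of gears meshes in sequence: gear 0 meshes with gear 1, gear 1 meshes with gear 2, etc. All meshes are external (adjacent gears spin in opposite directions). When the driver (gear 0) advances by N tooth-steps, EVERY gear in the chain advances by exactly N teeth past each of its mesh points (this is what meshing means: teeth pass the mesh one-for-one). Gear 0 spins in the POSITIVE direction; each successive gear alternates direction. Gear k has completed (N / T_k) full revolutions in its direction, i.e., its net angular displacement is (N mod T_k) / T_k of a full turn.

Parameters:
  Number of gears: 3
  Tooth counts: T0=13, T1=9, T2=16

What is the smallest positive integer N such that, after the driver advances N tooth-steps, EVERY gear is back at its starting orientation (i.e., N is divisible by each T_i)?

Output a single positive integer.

Gear k returns to start when N is a multiple of T_k.
All gears at start simultaneously when N is a common multiple of [13, 9, 16]; the smallest such N is lcm(13, 9, 16).
Start: lcm = T0 = 13
Fold in T1=9: gcd(13, 9) = 1; lcm(13, 9) = 13 * 9 / 1 = 117 / 1 = 117
Fold in T2=16: gcd(117, 16) = 1; lcm(117, 16) = 117 * 16 / 1 = 1872 / 1 = 1872
Full cycle length = 1872

Answer: 1872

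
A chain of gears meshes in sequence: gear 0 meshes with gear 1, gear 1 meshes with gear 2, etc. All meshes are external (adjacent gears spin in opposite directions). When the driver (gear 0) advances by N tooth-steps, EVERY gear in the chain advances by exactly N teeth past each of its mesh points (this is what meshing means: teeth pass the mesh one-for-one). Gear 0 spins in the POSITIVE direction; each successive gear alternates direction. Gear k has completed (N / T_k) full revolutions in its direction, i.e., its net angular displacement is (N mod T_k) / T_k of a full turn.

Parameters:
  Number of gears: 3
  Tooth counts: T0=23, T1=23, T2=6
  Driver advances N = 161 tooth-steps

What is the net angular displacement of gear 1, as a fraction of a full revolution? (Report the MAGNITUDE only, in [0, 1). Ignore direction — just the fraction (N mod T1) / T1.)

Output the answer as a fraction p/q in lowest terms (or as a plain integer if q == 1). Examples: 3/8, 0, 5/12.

Chain of 3 gears, tooth counts: [23, 23, 6]
  gear 0: T0=23, direction=positive, advance = 161 mod 23 = 0 teeth = 0/23 turn
  gear 1: T1=23, direction=negative, advance = 161 mod 23 = 0 teeth = 0/23 turn
  gear 2: T2=6, direction=positive, advance = 161 mod 6 = 5 teeth = 5/6 turn
Gear 1: 161 mod 23 = 0
Fraction = 0 / 23 = 0/1 (gcd(0,23)=23) = 0

Answer: 0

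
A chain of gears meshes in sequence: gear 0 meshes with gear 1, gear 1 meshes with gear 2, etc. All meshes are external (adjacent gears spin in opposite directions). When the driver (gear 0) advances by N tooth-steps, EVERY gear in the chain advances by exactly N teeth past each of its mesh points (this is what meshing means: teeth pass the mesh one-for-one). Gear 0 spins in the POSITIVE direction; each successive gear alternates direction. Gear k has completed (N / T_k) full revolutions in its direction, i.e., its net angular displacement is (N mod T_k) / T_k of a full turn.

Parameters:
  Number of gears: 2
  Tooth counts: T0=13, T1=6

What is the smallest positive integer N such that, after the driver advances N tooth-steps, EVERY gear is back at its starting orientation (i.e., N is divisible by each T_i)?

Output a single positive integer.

Answer: 78

Derivation:
Gear k returns to start when N is a multiple of T_k.
All gears at start simultaneously when N is a common multiple of [13, 6]; the smallest such N is lcm(13, 6).
Start: lcm = T0 = 13
Fold in T1=6: gcd(13, 6) = 1; lcm(13, 6) = 13 * 6 / 1 = 78 / 1 = 78
Full cycle length = 78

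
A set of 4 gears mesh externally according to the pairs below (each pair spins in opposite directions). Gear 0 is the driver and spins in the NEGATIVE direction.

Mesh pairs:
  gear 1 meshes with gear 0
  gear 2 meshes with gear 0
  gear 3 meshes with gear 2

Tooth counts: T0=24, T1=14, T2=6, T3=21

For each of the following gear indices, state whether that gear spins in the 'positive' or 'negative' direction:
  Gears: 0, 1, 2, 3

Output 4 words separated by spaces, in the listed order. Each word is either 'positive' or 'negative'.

Gear 0 (driver): negative (depth 0)
  gear 1: meshes with gear 0 -> depth 1 -> positive (opposite of gear 0)
  gear 2: meshes with gear 0 -> depth 1 -> positive (opposite of gear 0)
  gear 3: meshes with gear 2 -> depth 2 -> negative (opposite of gear 2)
Queried indices 0, 1, 2, 3 -> negative, positive, positive, negative

Answer: negative positive positive negative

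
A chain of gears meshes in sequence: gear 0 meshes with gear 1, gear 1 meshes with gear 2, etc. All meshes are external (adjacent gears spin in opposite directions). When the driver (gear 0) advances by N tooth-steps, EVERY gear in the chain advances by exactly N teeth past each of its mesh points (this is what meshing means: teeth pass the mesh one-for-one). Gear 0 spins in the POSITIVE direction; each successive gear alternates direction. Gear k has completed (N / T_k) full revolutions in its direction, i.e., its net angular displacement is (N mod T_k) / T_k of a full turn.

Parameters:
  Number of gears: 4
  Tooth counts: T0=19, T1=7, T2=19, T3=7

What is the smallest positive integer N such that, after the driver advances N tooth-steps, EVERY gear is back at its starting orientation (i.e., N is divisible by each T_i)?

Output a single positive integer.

Gear k returns to start when N is a multiple of T_k.
All gears at start simultaneously when N is a common multiple of [19, 7, 19, 7]; the smallest such N is lcm(19, 7, 19, 7).
Start: lcm = T0 = 19
Fold in T1=7: gcd(19, 7) = 1; lcm(19, 7) = 19 * 7 / 1 = 133 / 1 = 133
Fold in T2=19: gcd(133, 19) = 19; lcm(133, 19) = 133 * 19 / 19 = 2527 / 19 = 133
Fold in T3=7: gcd(133, 7) = 7; lcm(133, 7) = 133 * 7 / 7 = 931 / 7 = 133
Full cycle length = 133

Answer: 133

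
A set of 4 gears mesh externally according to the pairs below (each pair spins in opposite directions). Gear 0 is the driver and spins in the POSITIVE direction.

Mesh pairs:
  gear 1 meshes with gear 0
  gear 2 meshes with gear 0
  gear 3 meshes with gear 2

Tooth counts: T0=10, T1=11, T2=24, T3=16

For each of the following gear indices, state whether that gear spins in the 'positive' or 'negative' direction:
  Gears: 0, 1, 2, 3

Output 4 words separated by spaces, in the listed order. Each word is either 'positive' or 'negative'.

Answer: positive negative negative positive

Derivation:
Gear 0 (driver): positive (depth 0)
  gear 1: meshes with gear 0 -> depth 1 -> negative (opposite of gear 0)
  gear 2: meshes with gear 0 -> depth 1 -> negative (opposite of gear 0)
  gear 3: meshes with gear 2 -> depth 2 -> positive (opposite of gear 2)
Queried indices 0, 1, 2, 3 -> positive, negative, negative, positive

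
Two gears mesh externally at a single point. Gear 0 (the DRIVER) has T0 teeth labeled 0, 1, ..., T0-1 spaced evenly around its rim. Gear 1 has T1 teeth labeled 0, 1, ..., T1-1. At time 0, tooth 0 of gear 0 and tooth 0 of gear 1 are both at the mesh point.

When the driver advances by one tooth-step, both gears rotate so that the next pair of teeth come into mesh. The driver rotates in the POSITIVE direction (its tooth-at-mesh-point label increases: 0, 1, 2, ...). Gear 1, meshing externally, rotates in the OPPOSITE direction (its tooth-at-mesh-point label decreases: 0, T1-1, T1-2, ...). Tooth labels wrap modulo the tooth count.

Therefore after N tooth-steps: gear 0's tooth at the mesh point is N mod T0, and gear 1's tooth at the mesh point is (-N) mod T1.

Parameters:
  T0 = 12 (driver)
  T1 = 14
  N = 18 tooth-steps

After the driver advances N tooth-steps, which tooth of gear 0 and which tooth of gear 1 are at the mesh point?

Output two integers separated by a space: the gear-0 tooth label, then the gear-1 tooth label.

Gear 0 (driver, T0=12): tooth at mesh = N mod T0
  18 = 1 * 12 + 6, so 18 mod 12 = 6
  gear 0 tooth = 6
Gear 1 (driven, T1=14): tooth at mesh = (-N) mod T1
  18 = 1 * 14 + 4, so 18 mod 14 = 4
  (-18) mod 14 = (-4) mod 14 = 14 - 4 = 10
Mesh after 18 steps: gear-0 tooth 6 meets gear-1 tooth 10

Answer: 6 10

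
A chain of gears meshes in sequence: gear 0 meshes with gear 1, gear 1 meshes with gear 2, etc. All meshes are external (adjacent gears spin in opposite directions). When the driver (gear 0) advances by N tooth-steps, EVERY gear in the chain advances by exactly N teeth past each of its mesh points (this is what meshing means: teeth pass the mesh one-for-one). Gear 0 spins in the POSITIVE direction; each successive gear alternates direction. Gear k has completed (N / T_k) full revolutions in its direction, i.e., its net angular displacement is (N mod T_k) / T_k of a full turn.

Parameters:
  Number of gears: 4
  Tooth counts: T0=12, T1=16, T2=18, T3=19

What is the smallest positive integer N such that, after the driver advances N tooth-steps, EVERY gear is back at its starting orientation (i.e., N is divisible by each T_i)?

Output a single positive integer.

Gear k returns to start when N is a multiple of T_k.
All gears at start simultaneously when N is a common multiple of [12, 16, 18, 19]; the smallest such N is lcm(12, 16, 18, 19).
Start: lcm = T0 = 12
Fold in T1=16: gcd(12, 16) = 4; lcm(12, 16) = 12 * 16 / 4 = 192 / 4 = 48
Fold in T2=18: gcd(48, 18) = 6; lcm(48, 18) = 48 * 18 / 6 = 864 / 6 = 144
Fold in T3=19: gcd(144, 19) = 1; lcm(144, 19) = 144 * 19 / 1 = 2736 / 1 = 2736
Full cycle length = 2736

Answer: 2736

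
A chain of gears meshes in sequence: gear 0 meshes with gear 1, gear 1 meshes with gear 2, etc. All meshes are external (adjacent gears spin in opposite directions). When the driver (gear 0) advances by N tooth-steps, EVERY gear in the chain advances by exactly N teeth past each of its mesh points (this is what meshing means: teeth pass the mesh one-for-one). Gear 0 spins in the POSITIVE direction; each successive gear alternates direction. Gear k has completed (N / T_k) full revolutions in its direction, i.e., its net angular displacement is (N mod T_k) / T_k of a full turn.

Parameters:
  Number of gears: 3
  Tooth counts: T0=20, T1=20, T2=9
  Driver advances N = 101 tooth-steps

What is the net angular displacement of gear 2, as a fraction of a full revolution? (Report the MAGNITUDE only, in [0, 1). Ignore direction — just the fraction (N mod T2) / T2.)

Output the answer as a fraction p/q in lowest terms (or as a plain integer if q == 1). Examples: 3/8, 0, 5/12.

Answer: 2/9

Derivation:
Chain of 3 gears, tooth counts: [20, 20, 9]
  gear 0: T0=20, direction=positive, advance = 101 mod 20 = 1 teeth = 1/20 turn
  gear 1: T1=20, direction=negative, advance = 101 mod 20 = 1 teeth = 1/20 turn
  gear 2: T2=9, direction=positive, advance = 101 mod 9 = 2 teeth = 2/9 turn
Gear 2: 101 mod 9 = 2
Fraction = 2 / 9 = 2/9 (gcd(2,9)=1) = 2/9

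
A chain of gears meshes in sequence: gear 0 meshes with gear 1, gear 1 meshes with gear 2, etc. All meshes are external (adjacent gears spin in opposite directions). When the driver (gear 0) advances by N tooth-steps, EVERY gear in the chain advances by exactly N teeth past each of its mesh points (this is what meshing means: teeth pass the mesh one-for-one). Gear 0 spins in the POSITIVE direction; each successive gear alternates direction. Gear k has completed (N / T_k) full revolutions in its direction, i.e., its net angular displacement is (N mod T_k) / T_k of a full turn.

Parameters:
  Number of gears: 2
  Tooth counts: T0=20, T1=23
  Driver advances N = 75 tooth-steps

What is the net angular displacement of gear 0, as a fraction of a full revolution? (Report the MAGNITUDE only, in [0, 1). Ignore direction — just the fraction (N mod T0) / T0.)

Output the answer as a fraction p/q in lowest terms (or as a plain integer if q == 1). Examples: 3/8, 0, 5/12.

Answer: 3/4

Derivation:
Chain of 2 gears, tooth counts: [20, 23]
  gear 0: T0=20, direction=positive, advance = 75 mod 20 = 15 teeth = 15/20 turn
  gear 1: T1=23, direction=negative, advance = 75 mod 23 = 6 teeth = 6/23 turn
Gear 0: 75 mod 20 = 15
Fraction = 15 / 20 = 3/4 (gcd(15,20)=5) = 3/4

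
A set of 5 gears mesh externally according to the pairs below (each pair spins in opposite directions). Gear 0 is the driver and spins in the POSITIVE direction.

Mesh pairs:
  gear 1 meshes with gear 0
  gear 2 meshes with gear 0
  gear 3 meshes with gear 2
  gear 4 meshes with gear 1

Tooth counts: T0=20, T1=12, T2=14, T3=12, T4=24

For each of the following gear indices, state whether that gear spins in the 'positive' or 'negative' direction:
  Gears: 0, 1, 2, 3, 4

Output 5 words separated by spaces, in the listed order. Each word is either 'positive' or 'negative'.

Gear 0 (driver): positive (depth 0)
  gear 1: meshes with gear 0 -> depth 1 -> negative (opposite of gear 0)
  gear 2: meshes with gear 0 -> depth 1 -> negative (opposite of gear 0)
  gear 3: meshes with gear 2 -> depth 2 -> positive (opposite of gear 2)
  gear 4: meshes with gear 1 -> depth 2 -> positive (opposite of gear 1)
Queried indices 0, 1, 2, 3, 4 -> positive, negative, negative, positive, positive

Answer: positive negative negative positive positive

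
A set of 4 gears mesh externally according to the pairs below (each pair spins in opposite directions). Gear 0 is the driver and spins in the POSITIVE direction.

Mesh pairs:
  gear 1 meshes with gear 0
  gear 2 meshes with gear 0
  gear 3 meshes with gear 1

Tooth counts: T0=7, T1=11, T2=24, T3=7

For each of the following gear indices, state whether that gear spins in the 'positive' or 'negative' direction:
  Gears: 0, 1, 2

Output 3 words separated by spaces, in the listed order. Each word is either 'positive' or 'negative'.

Answer: positive negative negative

Derivation:
Gear 0 (driver): positive (depth 0)
  gear 1: meshes with gear 0 -> depth 1 -> negative (opposite of gear 0)
  gear 2: meshes with gear 0 -> depth 1 -> negative (opposite of gear 0)
  gear 3: meshes with gear 1 -> depth 2 -> positive (opposite of gear 1)
Queried indices 0, 1, 2 -> positive, negative, negative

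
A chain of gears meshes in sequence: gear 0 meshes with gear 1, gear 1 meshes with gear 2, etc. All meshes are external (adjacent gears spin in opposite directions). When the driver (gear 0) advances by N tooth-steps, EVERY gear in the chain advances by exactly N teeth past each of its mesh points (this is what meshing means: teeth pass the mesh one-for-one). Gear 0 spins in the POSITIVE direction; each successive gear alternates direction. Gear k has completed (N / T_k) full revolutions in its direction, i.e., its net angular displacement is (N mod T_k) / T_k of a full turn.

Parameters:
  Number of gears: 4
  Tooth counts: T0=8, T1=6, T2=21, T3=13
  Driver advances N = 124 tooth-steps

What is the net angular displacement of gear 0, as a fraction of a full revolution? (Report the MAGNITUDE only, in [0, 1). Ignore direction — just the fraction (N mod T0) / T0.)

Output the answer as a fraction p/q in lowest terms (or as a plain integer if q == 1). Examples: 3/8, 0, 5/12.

Answer: 1/2

Derivation:
Chain of 4 gears, tooth counts: [8, 6, 21, 13]
  gear 0: T0=8, direction=positive, advance = 124 mod 8 = 4 teeth = 4/8 turn
  gear 1: T1=6, direction=negative, advance = 124 mod 6 = 4 teeth = 4/6 turn
  gear 2: T2=21, direction=positive, advance = 124 mod 21 = 19 teeth = 19/21 turn
  gear 3: T3=13, direction=negative, advance = 124 mod 13 = 7 teeth = 7/13 turn
Gear 0: 124 mod 8 = 4
Fraction = 4 / 8 = 1/2 (gcd(4,8)=4) = 1/2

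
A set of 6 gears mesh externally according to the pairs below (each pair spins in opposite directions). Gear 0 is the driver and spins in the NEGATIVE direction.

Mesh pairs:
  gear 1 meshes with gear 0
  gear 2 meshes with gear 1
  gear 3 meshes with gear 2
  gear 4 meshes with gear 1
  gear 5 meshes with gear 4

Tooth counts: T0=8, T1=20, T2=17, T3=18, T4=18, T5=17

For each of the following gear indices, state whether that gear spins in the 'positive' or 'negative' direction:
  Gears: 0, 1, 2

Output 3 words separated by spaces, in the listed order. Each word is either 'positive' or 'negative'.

Gear 0 (driver): negative (depth 0)
  gear 1: meshes with gear 0 -> depth 1 -> positive (opposite of gear 0)
  gear 2: meshes with gear 1 -> depth 2 -> negative (opposite of gear 1)
  gear 3: meshes with gear 2 -> depth 3 -> positive (opposite of gear 2)
  gear 4: meshes with gear 1 -> depth 2 -> negative (opposite of gear 1)
  gear 5: meshes with gear 4 -> depth 3 -> positive (opposite of gear 4)
Queried indices 0, 1, 2 -> negative, positive, negative

Answer: negative positive negative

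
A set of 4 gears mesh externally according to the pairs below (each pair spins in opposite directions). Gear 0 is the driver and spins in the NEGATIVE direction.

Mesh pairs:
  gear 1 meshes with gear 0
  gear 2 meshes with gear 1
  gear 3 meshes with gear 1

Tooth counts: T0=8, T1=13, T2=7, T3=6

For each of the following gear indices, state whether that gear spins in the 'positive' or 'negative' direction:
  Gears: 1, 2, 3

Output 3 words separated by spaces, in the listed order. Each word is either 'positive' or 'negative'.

Answer: positive negative negative

Derivation:
Gear 0 (driver): negative (depth 0)
  gear 1: meshes with gear 0 -> depth 1 -> positive (opposite of gear 0)
  gear 2: meshes with gear 1 -> depth 2 -> negative (opposite of gear 1)
  gear 3: meshes with gear 1 -> depth 2 -> negative (opposite of gear 1)
Queried indices 1, 2, 3 -> positive, negative, negative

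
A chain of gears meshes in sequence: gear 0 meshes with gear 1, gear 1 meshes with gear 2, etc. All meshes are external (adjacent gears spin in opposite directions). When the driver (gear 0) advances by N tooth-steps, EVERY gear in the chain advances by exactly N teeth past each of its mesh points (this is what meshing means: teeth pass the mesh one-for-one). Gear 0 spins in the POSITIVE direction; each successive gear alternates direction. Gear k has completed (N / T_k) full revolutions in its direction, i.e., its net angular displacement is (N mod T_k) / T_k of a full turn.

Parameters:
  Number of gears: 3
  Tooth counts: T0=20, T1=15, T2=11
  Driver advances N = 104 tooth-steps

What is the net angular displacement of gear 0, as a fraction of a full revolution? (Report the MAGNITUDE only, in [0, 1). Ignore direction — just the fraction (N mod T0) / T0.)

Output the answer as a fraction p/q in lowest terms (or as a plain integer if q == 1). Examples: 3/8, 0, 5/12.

Chain of 3 gears, tooth counts: [20, 15, 11]
  gear 0: T0=20, direction=positive, advance = 104 mod 20 = 4 teeth = 4/20 turn
  gear 1: T1=15, direction=negative, advance = 104 mod 15 = 14 teeth = 14/15 turn
  gear 2: T2=11, direction=positive, advance = 104 mod 11 = 5 teeth = 5/11 turn
Gear 0: 104 mod 20 = 4
Fraction = 4 / 20 = 1/5 (gcd(4,20)=4) = 1/5

Answer: 1/5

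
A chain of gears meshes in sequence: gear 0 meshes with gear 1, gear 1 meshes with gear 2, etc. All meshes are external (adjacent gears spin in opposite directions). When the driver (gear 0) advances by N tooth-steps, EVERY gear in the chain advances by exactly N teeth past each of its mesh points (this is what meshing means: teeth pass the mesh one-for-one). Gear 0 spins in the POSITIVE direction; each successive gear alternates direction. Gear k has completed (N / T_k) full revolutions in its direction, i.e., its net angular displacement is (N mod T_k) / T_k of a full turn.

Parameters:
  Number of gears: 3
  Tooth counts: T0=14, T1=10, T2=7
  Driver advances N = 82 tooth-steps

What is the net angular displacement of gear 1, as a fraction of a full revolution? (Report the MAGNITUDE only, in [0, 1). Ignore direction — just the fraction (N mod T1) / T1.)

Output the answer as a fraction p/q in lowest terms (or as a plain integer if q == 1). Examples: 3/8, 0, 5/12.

Chain of 3 gears, tooth counts: [14, 10, 7]
  gear 0: T0=14, direction=positive, advance = 82 mod 14 = 12 teeth = 12/14 turn
  gear 1: T1=10, direction=negative, advance = 82 mod 10 = 2 teeth = 2/10 turn
  gear 2: T2=7, direction=positive, advance = 82 mod 7 = 5 teeth = 5/7 turn
Gear 1: 82 mod 10 = 2
Fraction = 2 / 10 = 1/5 (gcd(2,10)=2) = 1/5

Answer: 1/5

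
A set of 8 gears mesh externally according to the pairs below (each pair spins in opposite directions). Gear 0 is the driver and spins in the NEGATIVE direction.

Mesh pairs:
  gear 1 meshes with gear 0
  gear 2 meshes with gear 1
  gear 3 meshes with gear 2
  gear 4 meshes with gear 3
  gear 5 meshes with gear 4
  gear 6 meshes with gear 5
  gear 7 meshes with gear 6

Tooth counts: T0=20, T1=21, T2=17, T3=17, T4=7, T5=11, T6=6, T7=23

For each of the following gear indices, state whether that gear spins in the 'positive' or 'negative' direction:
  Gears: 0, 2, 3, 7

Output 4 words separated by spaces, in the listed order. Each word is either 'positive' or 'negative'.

Answer: negative negative positive positive

Derivation:
Gear 0 (driver): negative (depth 0)
  gear 1: meshes with gear 0 -> depth 1 -> positive (opposite of gear 0)
  gear 2: meshes with gear 1 -> depth 2 -> negative (opposite of gear 1)
  gear 3: meshes with gear 2 -> depth 3 -> positive (opposite of gear 2)
  gear 4: meshes with gear 3 -> depth 4 -> negative (opposite of gear 3)
  gear 5: meshes with gear 4 -> depth 5 -> positive (opposite of gear 4)
  gear 6: meshes with gear 5 -> depth 6 -> negative (opposite of gear 5)
  gear 7: meshes with gear 6 -> depth 7 -> positive (opposite of gear 6)
Queried indices 0, 2, 3, 7 -> negative, negative, positive, positive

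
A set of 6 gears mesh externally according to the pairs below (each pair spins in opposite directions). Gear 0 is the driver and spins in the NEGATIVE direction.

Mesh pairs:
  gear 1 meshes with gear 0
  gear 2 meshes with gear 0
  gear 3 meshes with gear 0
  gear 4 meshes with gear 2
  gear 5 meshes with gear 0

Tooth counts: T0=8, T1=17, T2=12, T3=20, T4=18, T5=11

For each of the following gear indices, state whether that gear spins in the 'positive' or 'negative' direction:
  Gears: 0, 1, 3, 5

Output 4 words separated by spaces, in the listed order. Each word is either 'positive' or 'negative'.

Gear 0 (driver): negative (depth 0)
  gear 1: meshes with gear 0 -> depth 1 -> positive (opposite of gear 0)
  gear 2: meshes with gear 0 -> depth 1 -> positive (opposite of gear 0)
  gear 3: meshes with gear 0 -> depth 1 -> positive (opposite of gear 0)
  gear 4: meshes with gear 2 -> depth 2 -> negative (opposite of gear 2)
  gear 5: meshes with gear 0 -> depth 1 -> positive (opposite of gear 0)
Queried indices 0, 1, 3, 5 -> negative, positive, positive, positive

Answer: negative positive positive positive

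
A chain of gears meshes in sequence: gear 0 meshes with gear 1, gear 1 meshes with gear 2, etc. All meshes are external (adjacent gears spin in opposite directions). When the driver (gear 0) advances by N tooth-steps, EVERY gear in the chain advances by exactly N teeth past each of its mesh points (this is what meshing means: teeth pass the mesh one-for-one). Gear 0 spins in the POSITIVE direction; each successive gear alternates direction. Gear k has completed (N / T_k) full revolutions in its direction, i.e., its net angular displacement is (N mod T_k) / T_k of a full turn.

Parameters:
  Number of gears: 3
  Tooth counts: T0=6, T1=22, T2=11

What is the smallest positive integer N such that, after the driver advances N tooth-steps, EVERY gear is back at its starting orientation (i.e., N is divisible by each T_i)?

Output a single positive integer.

Answer: 66

Derivation:
Gear k returns to start when N is a multiple of T_k.
All gears at start simultaneously when N is a common multiple of [6, 22, 11]; the smallest such N is lcm(6, 22, 11).
Start: lcm = T0 = 6
Fold in T1=22: gcd(6, 22) = 2; lcm(6, 22) = 6 * 22 / 2 = 132 / 2 = 66
Fold in T2=11: gcd(66, 11) = 11; lcm(66, 11) = 66 * 11 / 11 = 726 / 11 = 66
Full cycle length = 66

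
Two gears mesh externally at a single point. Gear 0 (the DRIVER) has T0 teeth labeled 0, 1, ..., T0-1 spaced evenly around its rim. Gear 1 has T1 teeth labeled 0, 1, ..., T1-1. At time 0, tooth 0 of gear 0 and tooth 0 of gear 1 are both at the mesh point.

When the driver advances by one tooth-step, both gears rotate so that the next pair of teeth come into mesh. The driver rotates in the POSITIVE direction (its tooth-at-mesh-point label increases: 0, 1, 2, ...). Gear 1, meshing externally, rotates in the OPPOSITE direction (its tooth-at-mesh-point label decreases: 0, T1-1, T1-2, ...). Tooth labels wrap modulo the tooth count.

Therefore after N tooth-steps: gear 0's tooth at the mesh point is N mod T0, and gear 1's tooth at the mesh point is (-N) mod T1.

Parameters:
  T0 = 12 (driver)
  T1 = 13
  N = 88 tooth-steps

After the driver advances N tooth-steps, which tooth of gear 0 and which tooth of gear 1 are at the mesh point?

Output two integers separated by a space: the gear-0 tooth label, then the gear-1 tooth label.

Gear 0 (driver, T0=12): tooth at mesh = N mod T0
  88 = 7 * 12 + 4, so 88 mod 12 = 4
  gear 0 tooth = 4
Gear 1 (driven, T1=13): tooth at mesh = (-N) mod T1
  88 = 6 * 13 + 10, so 88 mod 13 = 10
  (-88) mod 13 = (-10) mod 13 = 13 - 10 = 3
Mesh after 88 steps: gear-0 tooth 4 meets gear-1 tooth 3

Answer: 4 3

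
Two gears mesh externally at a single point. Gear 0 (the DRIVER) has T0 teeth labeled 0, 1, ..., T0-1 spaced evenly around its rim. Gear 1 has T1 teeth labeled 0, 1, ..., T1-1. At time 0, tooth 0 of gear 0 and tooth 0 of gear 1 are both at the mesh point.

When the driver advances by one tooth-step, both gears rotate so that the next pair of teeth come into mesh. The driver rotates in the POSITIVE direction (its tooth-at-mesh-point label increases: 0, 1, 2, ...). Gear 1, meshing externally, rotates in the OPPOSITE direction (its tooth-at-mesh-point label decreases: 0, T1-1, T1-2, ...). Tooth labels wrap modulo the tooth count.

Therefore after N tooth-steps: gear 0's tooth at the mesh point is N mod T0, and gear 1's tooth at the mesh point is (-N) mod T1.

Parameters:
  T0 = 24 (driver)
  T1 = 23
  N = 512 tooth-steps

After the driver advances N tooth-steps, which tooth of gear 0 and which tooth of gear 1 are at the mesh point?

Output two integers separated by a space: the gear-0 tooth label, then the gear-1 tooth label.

Gear 0 (driver, T0=24): tooth at mesh = N mod T0
  512 = 21 * 24 + 8, so 512 mod 24 = 8
  gear 0 tooth = 8
Gear 1 (driven, T1=23): tooth at mesh = (-N) mod T1
  512 = 22 * 23 + 6, so 512 mod 23 = 6
  (-512) mod 23 = (-6) mod 23 = 23 - 6 = 17
Mesh after 512 steps: gear-0 tooth 8 meets gear-1 tooth 17

Answer: 8 17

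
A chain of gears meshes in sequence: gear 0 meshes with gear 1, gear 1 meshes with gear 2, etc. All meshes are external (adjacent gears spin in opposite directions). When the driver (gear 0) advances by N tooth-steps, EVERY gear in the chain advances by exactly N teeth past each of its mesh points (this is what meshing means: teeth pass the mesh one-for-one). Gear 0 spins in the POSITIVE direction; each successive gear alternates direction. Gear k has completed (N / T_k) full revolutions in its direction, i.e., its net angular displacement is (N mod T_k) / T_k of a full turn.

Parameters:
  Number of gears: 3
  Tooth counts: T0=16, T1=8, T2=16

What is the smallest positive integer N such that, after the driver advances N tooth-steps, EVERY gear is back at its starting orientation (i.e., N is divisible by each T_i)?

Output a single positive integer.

Answer: 16

Derivation:
Gear k returns to start when N is a multiple of T_k.
All gears at start simultaneously when N is a common multiple of [16, 8, 16]; the smallest such N is lcm(16, 8, 16).
Start: lcm = T0 = 16
Fold in T1=8: gcd(16, 8) = 8; lcm(16, 8) = 16 * 8 / 8 = 128 / 8 = 16
Fold in T2=16: gcd(16, 16) = 16; lcm(16, 16) = 16 * 16 / 16 = 256 / 16 = 16
Full cycle length = 16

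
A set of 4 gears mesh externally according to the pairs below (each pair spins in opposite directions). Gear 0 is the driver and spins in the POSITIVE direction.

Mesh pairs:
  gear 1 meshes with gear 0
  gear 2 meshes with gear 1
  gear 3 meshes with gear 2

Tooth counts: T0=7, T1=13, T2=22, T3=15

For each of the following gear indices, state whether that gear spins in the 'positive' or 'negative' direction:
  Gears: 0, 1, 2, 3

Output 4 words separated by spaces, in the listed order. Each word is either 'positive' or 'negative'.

Answer: positive negative positive negative

Derivation:
Gear 0 (driver): positive (depth 0)
  gear 1: meshes with gear 0 -> depth 1 -> negative (opposite of gear 0)
  gear 2: meshes with gear 1 -> depth 2 -> positive (opposite of gear 1)
  gear 3: meshes with gear 2 -> depth 3 -> negative (opposite of gear 2)
Queried indices 0, 1, 2, 3 -> positive, negative, positive, negative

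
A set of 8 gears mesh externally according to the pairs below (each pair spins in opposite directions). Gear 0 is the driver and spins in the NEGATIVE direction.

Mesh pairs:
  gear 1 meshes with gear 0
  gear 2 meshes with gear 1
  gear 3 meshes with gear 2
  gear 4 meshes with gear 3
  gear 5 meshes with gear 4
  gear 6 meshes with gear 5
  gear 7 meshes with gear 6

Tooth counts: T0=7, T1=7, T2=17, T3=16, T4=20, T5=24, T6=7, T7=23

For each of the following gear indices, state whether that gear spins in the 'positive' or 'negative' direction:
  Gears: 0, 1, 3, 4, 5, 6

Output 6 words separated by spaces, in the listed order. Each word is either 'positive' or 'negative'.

Answer: negative positive positive negative positive negative

Derivation:
Gear 0 (driver): negative (depth 0)
  gear 1: meshes with gear 0 -> depth 1 -> positive (opposite of gear 0)
  gear 2: meshes with gear 1 -> depth 2 -> negative (opposite of gear 1)
  gear 3: meshes with gear 2 -> depth 3 -> positive (opposite of gear 2)
  gear 4: meshes with gear 3 -> depth 4 -> negative (opposite of gear 3)
  gear 5: meshes with gear 4 -> depth 5 -> positive (opposite of gear 4)
  gear 6: meshes with gear 5 -> depth 6 -> negative (opposite of gear 5)
  gear 7: meshes with gear 6 -> depth 7 -> positive (opposite of gear 6)
Queried indices 0, 1, 3, 4, 5, 6 -> negative, positive, positive, negative, positive, negative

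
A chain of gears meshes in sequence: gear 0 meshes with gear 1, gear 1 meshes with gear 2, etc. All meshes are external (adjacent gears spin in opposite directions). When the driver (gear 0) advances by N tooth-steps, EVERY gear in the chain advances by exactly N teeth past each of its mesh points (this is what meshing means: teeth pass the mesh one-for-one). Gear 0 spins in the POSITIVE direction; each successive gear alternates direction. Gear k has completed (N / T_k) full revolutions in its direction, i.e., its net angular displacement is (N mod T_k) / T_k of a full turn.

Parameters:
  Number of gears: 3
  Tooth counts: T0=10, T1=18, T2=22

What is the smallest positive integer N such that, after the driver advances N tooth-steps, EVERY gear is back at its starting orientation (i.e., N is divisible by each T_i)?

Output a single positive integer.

Answer: 990

Derivation:
Gear k returns to start when N is a multiple of T_k.
All gears at start simultaneously when N is a common multiple of [10, 18, 22]; the smallest such N is lcm(10, 18, 22).
Start: lcm = T0 = 10
Fold in T1=18: gcd(10, 18) = 2; lcm(10, 18) = 10 * 18 / 2 = 180 / 2 = 90
Fold in T2=22: gcd(90, 22) = 2; lcm(90, 22) = 90 * 22 / 2 = 1980 / 2 = 990
Full cycle length = 990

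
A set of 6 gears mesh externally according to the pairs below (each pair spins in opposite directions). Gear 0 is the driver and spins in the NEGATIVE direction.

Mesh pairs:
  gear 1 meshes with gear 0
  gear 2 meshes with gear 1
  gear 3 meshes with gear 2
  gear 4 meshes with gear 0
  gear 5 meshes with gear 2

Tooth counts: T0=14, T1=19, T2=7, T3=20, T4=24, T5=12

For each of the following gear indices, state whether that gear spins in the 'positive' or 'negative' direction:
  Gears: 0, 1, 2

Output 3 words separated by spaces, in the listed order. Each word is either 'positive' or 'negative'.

Answer: negative positive negative

Derivation:
Gear 0 (driver): negative (depth 0)
  gear 1: meshes with gear 0 -> depth 1 -> positive (opposite of gear 0)
  gear 2: meshes with gear 1 -> depth 2 -> negative (opposite of gear 1)
  gear 3: meshes with gear 2 -> depth 3 -> positive (opposite of gear 2)
  gear 4: meshes with gear 0 -> depth 1 -> positive (opposite of gear 0)
  gear 5: meshes with gear 2 -> depth 3 -> positive (opposite of gear 2)
Queried indices 0, 1, 2 -> negative, positive, negative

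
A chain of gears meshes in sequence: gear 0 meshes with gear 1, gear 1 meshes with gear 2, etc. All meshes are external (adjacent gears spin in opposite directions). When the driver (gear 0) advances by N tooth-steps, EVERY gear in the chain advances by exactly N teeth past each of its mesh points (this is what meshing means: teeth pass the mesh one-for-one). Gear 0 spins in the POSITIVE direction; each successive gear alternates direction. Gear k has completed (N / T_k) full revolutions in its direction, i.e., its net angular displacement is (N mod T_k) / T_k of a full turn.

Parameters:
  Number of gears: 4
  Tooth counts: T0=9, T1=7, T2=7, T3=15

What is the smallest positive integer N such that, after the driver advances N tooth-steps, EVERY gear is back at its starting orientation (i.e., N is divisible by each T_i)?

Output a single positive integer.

Answer: 315

Derivation:
Gear k returns to start when N is a multiple of T_k.
All gears at start simultaneously when N is a common multiple of [9, 7, 7, 15]; the smallest such N is lcm(9, 7, 7, 15).
Start: lcm = T0 = 9
Fold in T1=7: gcd(9, 7) = 1; lcm(9, 7) = 9 * 7 / 1 = 63 / 1 = 63
Fold in T2=7: gcd(63, 7) = 7; lcm(63, 7) = 63 * 7 / 7 = 441 / 7 = 63
Fold in T3=15: gcd(63, 15) = 3; lcm(63, 15) = 63 * 15 / 3 = 945 / 3 = 315
Full cycle length = 315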